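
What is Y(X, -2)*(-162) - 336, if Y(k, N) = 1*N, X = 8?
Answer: -12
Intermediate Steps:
Y(k, N) = N
Y(X, -2)*(-162) - 336 = -2*(-162) - 336 = 324 - 336 = -12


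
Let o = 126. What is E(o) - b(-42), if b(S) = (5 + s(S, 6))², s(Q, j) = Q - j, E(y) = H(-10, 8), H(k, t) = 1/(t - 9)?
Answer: -1850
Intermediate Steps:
H(k, t) = 1/(-9 + t)
E(y) = -1 (E(y) = 1/(-9 + 8) = 1/(-1) = -1)
b(S) = (-1 + S)² (b(S) = (5 + (S - 1*6))² = (5 + (S - 6))² = (5 + (-6 + S))² = (-1 + S)²)
E(o) - b(-42) = -1 - (-1 - 42)² = -1 - 1*(-43)² = -1 - 1*1849 = -1 - 1849 = -1850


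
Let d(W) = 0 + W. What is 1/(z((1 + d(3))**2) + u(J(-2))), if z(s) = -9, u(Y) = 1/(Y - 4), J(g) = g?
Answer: -6/55 ≈ -0.10909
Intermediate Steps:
d(W) = W
u(Y) = 1/(-4 + Y)
1/(z((1 + d(3))**2) + u(J(-2))) = 1/(-9 + 1/(-4 - 2)) = 1/(-9 + 1/(-6)) = 1/(-9 - 1/6) = 1/(-55/6) = -6/55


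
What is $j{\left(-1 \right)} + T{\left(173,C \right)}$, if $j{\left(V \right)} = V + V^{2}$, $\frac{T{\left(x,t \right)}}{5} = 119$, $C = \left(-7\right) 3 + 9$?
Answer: $595$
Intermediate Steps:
$C = -12$ ($C = -21 + 9 = -12$)
$T{\left(x,t \right)} = 595$ ($T{\left(x,t \right)} = 5 \cdot 119 = 595$)
$j{\left(-1 \right)} + T{\left(173,C \right)} = - (1 - 1) + 595 = \left(-1\right) 0 + 595 = 0 + 595 = 595$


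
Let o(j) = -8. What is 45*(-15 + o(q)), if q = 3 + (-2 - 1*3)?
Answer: -1035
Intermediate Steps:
q = -2 (q = 3 + (-2 - 3) = 3 - 5 = -2)
45*(-15 + o(q)) = 45*(-15 - 8) = 45*(-23) = -1035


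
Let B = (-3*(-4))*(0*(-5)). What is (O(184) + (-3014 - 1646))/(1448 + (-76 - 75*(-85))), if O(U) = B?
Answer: -4660/7747 ≈ -0.60152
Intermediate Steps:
B = 0 (B = 12*0 = 0)
O(U) = 0
(O(184) + (-3014 - 1646))/(1448 + (-76 - 75*(-85))) = (0 + (-3014 - 1646))/(1448 + (-76 - 75*(-85))) = (0 - 4660)/(1448 + (-76 + 6375)) = -4660/(1448 + 6299) = -4660/7747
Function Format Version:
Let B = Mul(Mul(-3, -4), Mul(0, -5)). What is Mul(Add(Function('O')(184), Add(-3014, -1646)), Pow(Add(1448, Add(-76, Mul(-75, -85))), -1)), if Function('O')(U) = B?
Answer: Rational(-4660, 7747) ≈ -0.60152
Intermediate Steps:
B = 0 (B = Mul(12, 0) = 0)
Function('O')(U) = 0
Mul(Add(Function('O')(184), Add(-3014, -1646)), Pow(Add(1448, Add(-76, Mul(-75, -85))), -1)) = Mul(Add(0, Add(-3014, -1646)), Pow(Add(1448, Add(-76, Mul(-75, -85))), -1)) = Mul(Add(0, -4660), Pow(Add(1448, Add(-76, 6375)), -1)) = Mul(-4660, Pow(Add(1448, 6299), -1)) = Mul(-4660, Pow(7747, -1)) = Mul(-4660, Rational(1, 7747)) = Rational(-4660, 7747)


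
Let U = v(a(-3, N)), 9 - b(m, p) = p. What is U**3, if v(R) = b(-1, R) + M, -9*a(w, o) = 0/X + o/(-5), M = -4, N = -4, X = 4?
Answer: 12008989/91125 ≈ 131.79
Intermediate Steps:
b(m, p) = 9 - p
a(w, o) = o/45 (a(w, o) = -(0/4 + o/(-5))/9 = -(0*(1/4) + o*(-1/5))/9 = -(0 - o/5)/9 = -(-1)*o/45 = o/45)
v(R) = 5 - R (v(R) = (9 - R) - 4 = 5 - R)
U = 229/45 (U = 5 - (-4)/45 = 5 - 1*(-4/45) = 5 + 4/45 = 229/45 ≈ 5.0889)
U**3 = (229/45)**3 = 12008989/91125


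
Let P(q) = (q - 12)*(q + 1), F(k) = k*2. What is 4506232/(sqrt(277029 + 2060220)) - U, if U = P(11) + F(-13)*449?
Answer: 11686 + 4506232*sqrt(2337249)/2337249 ≈ 14634.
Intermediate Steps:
F(k) = 2*k
P(q) = (1 + q)*(-12 + q) (P(q) = (-12 + q)*(1 + q) = (1 + q)*(-12 + q))
U = -11686 (U = (-12 + 11**2 - 11*11) + (2*(-13))*449 = (-12 + 121 - 121) - 26*449 = -12 - 11674 = -11686)
4506232/(sqrt(277029 + 2060220)) - U = 4506232/(sqrt(277029 + 2060220)) - 1*(-11686) = 4506232/(sqrt(2337249)) + 11686 = 4506232*(sqrt(2337249)/2337249) + 11686 = 4506232*sqrt(2337249)/2337249 + 11686 = 11686 + 4506232*sqrt(2337249)/2337249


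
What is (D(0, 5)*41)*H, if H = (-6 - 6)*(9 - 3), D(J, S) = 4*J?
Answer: 0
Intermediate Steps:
H = -72 (H = -12*6 = -72)
(D(0, 5)*41)*H = ((4*0)*41)*(-72) = (0*41)*(-72) = 0*(-72) = 0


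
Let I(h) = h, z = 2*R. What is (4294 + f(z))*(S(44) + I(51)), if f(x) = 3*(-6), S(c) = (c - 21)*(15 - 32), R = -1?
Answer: -1453840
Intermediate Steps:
z = -2 (z = 2*(-1) = -2)
S(c) = 357 - 17*c (S(c) = (-21 + c)*(-17) = 357 - 17*c)
f(x) = -18
(4294 + f(z))*(S(44) + I(51)) = (4294 - 18)*((357 - 17*44) + 51) = 4276*((357 - 748) + 51) = 4276*(-391 + 51) = 4276*(-340) = -1453840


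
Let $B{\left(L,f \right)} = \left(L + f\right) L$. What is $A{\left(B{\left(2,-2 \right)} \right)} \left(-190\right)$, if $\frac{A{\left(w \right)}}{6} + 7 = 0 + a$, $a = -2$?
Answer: $10260$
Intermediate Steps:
$B{\left(L,f \right)} = L \left(L + f\right)$
$A{\left(w \right)} = -54$ ($A{\left(w \right)} = -42 + 6 \left(0 - 2\right) = -42 + 6 \left(-2\right) = -42 - 12 = -54$)
$A{\left(B{\left(2,-2 \right)} \right)} \left(-190\right) = \left(-54\right) \left(-190\right) = 10260$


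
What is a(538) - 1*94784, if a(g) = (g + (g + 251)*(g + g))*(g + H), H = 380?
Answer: 779748052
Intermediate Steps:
a(g) = (380 + g)*(g + 2*g*(251 + g)) (a(g) = (g + (g + 251)*(g + g))*(g + 380) = (g + (251 + g)*(2*g))*(380 + g) = (g + 2*g*(251 + g))*(380 + g) = (380 + g)*(g + 2*g*(251 + g)))
a(538) - 1*94784 = 538*(191140 + 2*538² + 1263*538) - 1*94784 = 538*(191140 + 2*289444 + 679494) - 94784 = 538*(191140 + 578888 + 679494) - 94784 = 538*1449522 - 94784 = 779842836 - 94784 = 779748052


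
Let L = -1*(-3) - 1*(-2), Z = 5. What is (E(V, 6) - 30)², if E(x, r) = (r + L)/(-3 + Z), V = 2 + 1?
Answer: 2401/4 ≈ 600.25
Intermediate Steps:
L = 5 (L = 3 + 2 = 5)
V = 3
E(x, r) = 5/2 + r/2 (E(x, r) = (r + 5)/(-3 + 5) = (5 + r)/2 = (5 + r)*(½) = 5/2 + r/2)
(E(V, 6) - 30)² = ((5/2 + (½)*6) - 30)² = ((5/2 + 3) - 30)² = (11/2 - 30)² = (-49/2)² = 2401/4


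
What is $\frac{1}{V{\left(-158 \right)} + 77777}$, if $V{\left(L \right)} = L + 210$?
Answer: $\frac{1}{77829} \approx 1.2849 \cdot 10^{-5}$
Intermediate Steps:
$V{\left(L \right)} = 210 + L$
$\frac{1}{V{\left(-158 \right)} + 77777} = \frac{1}{\left(210 - 158\right) + 77777} = \frac{1}{52 + 77777} = \frac{1}{77829}$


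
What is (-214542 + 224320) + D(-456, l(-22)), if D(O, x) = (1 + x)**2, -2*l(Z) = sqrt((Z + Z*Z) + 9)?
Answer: 39587/4 - sqrt(471) ≈ 9875.0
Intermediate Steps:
l(Z) = -sqrt(9 + Z + Z**2)/2 (l(Z) = -sqrt((Z + Z*Z) + 9)/2 = -sqrt((Z + Z**2) + 9)/2 = -sqrt(9 + Z + Z**2)/2)
(-214542 + 224320) + D(-456, l(-22)) = (-214542 + 224320) + (1 - sqrt(9 - 22 + (-22)**2)/2)**2 = 9778 + (1 - sqrt(9 - 22 + 484)/2)**2 = 9778 + (1 - sqrt(471)/2)**2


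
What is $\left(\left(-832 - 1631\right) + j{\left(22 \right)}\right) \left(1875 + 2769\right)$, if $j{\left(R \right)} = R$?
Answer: $-11336004$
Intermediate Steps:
$\left(\left(-832 - 1631\right) + j{\left(22 \right)}\right) \left(1875 + 2769\right) = \left(\left(-832 - 1631\right) + 22\right) \left(1875 + 2769\right) = \left(\left(-832 - 1631\right) + 22\right) 4644 = \left(-2463 + 22\right) 4644 = \left(-2441\right) 4644 = -11336004$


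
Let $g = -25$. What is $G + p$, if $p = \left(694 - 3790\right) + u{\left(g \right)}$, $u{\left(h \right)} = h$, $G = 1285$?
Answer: $-1836$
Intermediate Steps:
$p = -3121$ ($p = \left(694 - 3790\right) - 25 = -3096 - 25 = -3121$)
$G + p = 1285 - 3121 = -1836$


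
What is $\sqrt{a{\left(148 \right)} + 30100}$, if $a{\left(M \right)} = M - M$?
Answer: $10 \sqrt{301} \approx 173.49$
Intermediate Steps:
$a{\left(M \right)} = 0$
$\sqrt{a{\left(148 \right)} + 30100} = \sqrt{0 + 30100} = \sqrt{30100} = 10 \sqrt{301}$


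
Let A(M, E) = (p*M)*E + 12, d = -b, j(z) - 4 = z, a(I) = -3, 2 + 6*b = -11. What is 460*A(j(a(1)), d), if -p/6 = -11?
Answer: 71300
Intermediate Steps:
b = -13/6 (b = -⅓ + (⅙)*(-11) = -⅓ - 11/6 = -13/6 ≈ -2.1667)
p = 66 (p = -6*(-11) = 66)
j(z) = 4 + z
d = 13/6 (d = -1*(-13/6) = 13/6 ≈ 2.1667)
A(M, E) = 12 + 66*E*M (A(M, E) = (66*M)*E + 12 = 66*E*M + 12 = 12 + 66*E*M)
460*A(j(a(1)), d) = 460*(12 + 66*(13/6)*(4 - 3)) = 460*(12 + 66*(13/6)*1) = 460*(12 + 143) = 460*155 = 71300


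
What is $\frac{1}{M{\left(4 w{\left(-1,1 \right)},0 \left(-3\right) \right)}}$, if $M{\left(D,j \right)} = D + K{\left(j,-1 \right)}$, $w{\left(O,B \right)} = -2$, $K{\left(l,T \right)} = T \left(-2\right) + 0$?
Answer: $- \frac{1}{6} \approx -0.16667$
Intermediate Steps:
$K{\left(l,T \right)} = - 2 T$ ($K{\left(l,T \right)} = - 2 T + 0 = - 2 T$)
$M{\left(D,j \right)} = 2 + D$ ($M{\left(D,j \right)} = D - -2 = D + 2 = 2 + D$)
$\frac{1}{M{\left(4 w{\left(-1,1 \right)},0 \left(-3\right) \right)}} = \frac{1}{2 + 4 \left(-2\right)} = \frac{1}{2 - 8} = \frac{1}{-6} = - \frac{1}{6}$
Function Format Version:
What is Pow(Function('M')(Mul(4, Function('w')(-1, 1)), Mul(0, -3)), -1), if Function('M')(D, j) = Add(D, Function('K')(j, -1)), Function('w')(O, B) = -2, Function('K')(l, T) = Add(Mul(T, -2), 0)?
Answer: Rational(-1, 6) ≈ -0.16667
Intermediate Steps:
Function('K')(l, T) = Mul(-2, T) (Function('K')(l, T) = Add(Mul(-2, T), 0) = Mul(-2, T))
Function('M')(D, j) = Add(2, D) (Function('M')(D, j) = Add(D, Mul(-2, -1)) = Add(D, 2) = Add(2, D))
Pow(Function('M')(Mul(4, Function('w')(-1, 1)), Mul(0, -3)), -1) = Pow(Add(2, Mul(4, -2)), -1) = Pow(Add(2, -8), -1) = Pow(-6, -1) = Rational(-1, 6)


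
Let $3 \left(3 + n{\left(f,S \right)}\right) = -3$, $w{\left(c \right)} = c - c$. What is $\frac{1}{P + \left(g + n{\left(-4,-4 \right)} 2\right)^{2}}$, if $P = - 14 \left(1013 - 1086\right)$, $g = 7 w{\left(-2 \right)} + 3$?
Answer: $\frac{1}{1047} \approx 0.00095511$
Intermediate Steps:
$w{\left(c \right)} = 0$
$n{\left(f,S \right)} = -4$ ($n{\left(f,S \right)} = -3 + \frac{1}{3} \left(-3\right) = -3 - 1 = -4$)
$g = 3$ ($g = 7 \cdot 0 + 3 = 0 + 3 = 3$)
$P = 1022$ ($P = - 14 \left(1013 - 1086\right) = \left(-14\right) \left(-73\right) = 1022$)
$\frac{1}{P + \left(g + n{\left(-4,-4 \right)} 2\right)^{2}} = \frac{1}{1022 + \left(3 - 8\right)^{2}} = \frac{1}{1022 + \left(-5\right)^{2}} = \frac{1}{1022 + 25} = \frac{1}{1047}$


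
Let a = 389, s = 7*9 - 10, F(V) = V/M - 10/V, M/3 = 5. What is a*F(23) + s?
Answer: 165716/345 ≈ 480.34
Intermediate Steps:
M = 15 (M = 3*5 = 15)
F(V) = -10/V + V/15 (F(V) = V/15 - 10/V = -10/V + V/15)
s = 53 (s = 63 - 10 = 53)
a*F(23) + s = 389*(-10/23 + (1/15)*23) + 53 = 389*(-10*1/23 + 23/15) + 53 = 389*(-10/23 + 23/15) + 53 = 389*(379/345) + 53 = 147431/345 + 53 = 165716/345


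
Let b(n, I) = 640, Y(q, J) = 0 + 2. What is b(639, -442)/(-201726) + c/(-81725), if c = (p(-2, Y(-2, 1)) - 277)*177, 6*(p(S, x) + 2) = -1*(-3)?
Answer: 1413096901/2355151050 ≈ 0.60000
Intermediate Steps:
Y(q, J) = 2
p(S, x) = -3/2 (p(S, x) = -2 + (-1*(-3))/6 = -2 + (⅙)*3 = -2 + ½ = -3/2)
c = -98589/2 (c = (-3/2 - 277)*177 = -557/2*177 = -98589/2 ≈ -49295.)
b(639, -442)/(-201726) + c/(-81725) = 640/(-201726) - 98589/2/(-81725) = 640*(-1/201726) - 98589/2*(-1/81725) = -320/100863 + 98589/163450 = 1413096901/2355151050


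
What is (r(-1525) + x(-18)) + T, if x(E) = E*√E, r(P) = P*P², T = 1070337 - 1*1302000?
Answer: -3546809788 - 54*I*√2 ≈ -3.5468e+9 - 76.368*I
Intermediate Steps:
T = -231663 (T = 1070337 - 1302000 = -231663)
r(P) = P³
x(E) = E^(3/2)
(r(-1525) + x(-18)) + T = ((-1525)³ + (-18)^(3/2)) - 231663 = (-3546578125 - 54*I*√2) - 231663 = -3546809788 - 54*I*√2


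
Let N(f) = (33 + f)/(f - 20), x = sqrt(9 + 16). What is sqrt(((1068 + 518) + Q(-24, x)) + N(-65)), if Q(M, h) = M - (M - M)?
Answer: sqrt(11288170)/85 ≈ 39.527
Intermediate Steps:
x = 5 (x = sqrt(25) = 5)
N(f) = (33 + f)/(-20 + f)
Q(M, h) = M (Q(M, h) = M - 1*0 = M + 0 = M)
sqrt(((1068 + 518) + Q(-24, x)) + N(-65)) = sqrt(((1068 + 518) - 24) + (33 - 65)/(-20 - 65)) = sqrt((1586 - 24) - 32/(-85)) = sqrt(1562 - 1/85*(-32)) = sqrt(1562 + 32/85) = sqrt(132802/85) = sqrt(11288170)/85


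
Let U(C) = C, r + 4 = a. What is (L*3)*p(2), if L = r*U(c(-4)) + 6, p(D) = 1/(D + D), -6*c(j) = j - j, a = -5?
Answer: 9/2 ≈ 4.5000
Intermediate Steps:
r = -9 (r = -4 - 5 = -9)
c(j) = 0 (c(j) = -(j - j)/6 = -⅙*0 = 0)
p(D) = 1/(2*D)
L = 6 (L = -9*0 + 6 = 0 + 6 = 6)
(L*3)*p(2) = (6*3)*((½)/2) = 18*((½)*(½)) = 18*(¼) = 9/2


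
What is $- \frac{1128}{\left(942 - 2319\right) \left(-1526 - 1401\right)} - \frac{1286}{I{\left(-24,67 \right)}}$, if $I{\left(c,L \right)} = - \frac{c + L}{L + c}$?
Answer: $\frac{1727731622}{1343493} \approx 1286.0$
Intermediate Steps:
$I{\left(c,L \right)} = -1$ ($I{\left(c,L \right)} = - \frac{L + c}{L + c} = \left(-1\right) 1 = -1$)
$- \frac{1128}{\left(942 - 2319\right) \left(-1526 - 1401\right)} - \frac{1286}{I{\left(-24,67 \right)}} = - \frac{1128}{\left(942 - 2319\right) \left(-1526 - 1401\right)} - \frac{1286}{-1} = - \frac{1128}{\left(-1377\right) \left(-2927\right)} - -1286 = - \frac{1128}{4030479} + 1286 = \left(-1128\right) \frac{1}{4030479} + 1286 = - \frac{376}{1343493} + 1286 = \frac{1727731622}{1343493}$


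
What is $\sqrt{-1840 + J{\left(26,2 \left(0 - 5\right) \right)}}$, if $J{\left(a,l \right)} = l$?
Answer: $5 i \sqrt{74} \approx 43.012 i$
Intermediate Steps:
$\sqrt{-1840 + J{\left(26,2 \left(0 - 5\right) \right)}} = \sqrt{-1840 + 2 \left(0 - 5\right)} = \sqrt{-1840 + 2 \left(-5\right)} = \sqrt{-1840 - 10} = \sqrt{-1850} = 5 i \sqrt{74}$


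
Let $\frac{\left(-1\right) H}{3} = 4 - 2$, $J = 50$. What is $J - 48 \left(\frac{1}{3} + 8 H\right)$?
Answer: $2338$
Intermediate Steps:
$H = -6$ ($H = - 3 \left(4 - 2\right) = \left(-3\right) 2 = -6$)
$J - 48 \left(\frac{1}{3} + 8 H\right) = 50 - 48 \left(\frac{1}{3} + 8 \left(-6\right)\right) = 50 - 48 \left(\frac{1}{3} - 48\right) = 50 - -2288 = 50 + 2288 = 2338$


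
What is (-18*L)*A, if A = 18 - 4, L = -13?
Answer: 3276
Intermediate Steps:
A = 14
(-18*L)*A = -18*(-13)*14 = 234*14 = 3276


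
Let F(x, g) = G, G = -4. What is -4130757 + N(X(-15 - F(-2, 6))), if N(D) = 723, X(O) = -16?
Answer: -4130034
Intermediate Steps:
F(x, g) = -4
-4130757 + N(X(-15 - F(-2, 6))) = -4130757 + 723 = -4130034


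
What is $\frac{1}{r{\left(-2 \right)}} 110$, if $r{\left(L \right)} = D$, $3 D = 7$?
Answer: $\frac{330}{7} \approx 47.143$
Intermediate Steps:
$D = \frac{7}{3}$ ($D = \frac{1}{3} \cdot 7 = \frac{7}{3} \approx 2.3333$)
$r{\left(L \right)} = \frac{7}{3}$
$\frac{1}{r{\left(-2 \right)}} 110 = \frac{1}{\frac{7}{3}} \cdot 110 = \frac{3}{7} \cdot 110 = \frac{330}{7}$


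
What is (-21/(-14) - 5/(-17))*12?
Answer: 366/17 ≈ 21.529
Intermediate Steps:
(-21/(-14) - 5/(-17))*12 = (-21*(-1/14) - 5*(-1/17))*12 = (3/2 + 5/17)*12 = (61/34)*12 = 366/17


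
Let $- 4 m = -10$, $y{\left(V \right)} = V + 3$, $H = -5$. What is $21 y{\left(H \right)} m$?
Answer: $-105$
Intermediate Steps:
$y{\left(V \right)} = 3 + V$
$m = \frac{5}{2}$ ($m = \left(- \frac{1}{4}\right) \left(-10\right) = \frac{5}{2} \approx 2.5$)
$21 y{\left(H \right)} m = 21 \left(3 - 5\right) \frac{5}{2} = 21 \left(-2\right) \frac{5}{2} = \left(-42\right) \frac{5}{2} = -105$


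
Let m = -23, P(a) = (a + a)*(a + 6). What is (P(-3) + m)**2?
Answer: 1681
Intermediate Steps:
P(a) = 2*a*(6 + a) (P(a) = (2*a)*(6 + a) = 2*a*(6 + a))
(P(-3) + m)**2 = (2*(-3)*(6 - 3) - 23)**2 = (2*(-3)*3 - 23)**2 = (-18 - 23)**2 = (-41)**2 = 1681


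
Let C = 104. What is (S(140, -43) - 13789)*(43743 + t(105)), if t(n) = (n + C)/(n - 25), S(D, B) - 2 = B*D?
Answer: -69317547743/80 ≈ -8.6647e+8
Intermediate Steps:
S(D, B) = 2 + B*D
t(n) = (104 + n)/(-25 + n) (t(n) = (n + 104)/(n - 25) = (104 + n)/(-25 + n))
(S(140, -43) - 13789)*(43743 + t(105)) = ((2 - 43*140) - 13789)*(43743 + (104 + 105)/(-25 + 105)) = ((2 - 6020) - 13789)*(43743 + 209/80) = (-6018 - 13789)*(43743 + (1/80)*209) = -19807*(43743 + 209/80) = -19807*3499649/80 = -69317547743/80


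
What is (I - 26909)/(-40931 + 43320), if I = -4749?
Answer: -31658/2389 ≈ -13.252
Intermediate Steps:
(I - 26909)/(-40931 + 43320) = (-4749 - 26909)/(-40931 + 43320) = -31658/2389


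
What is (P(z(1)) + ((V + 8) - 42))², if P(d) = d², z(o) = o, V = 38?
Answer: 25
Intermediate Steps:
(P(z(1)) + ((V + 8) - 42))² = (1² + ((38 + 8) - 42))² = (1 + (46 - 42))² = (1 + 4)² = 5² = 25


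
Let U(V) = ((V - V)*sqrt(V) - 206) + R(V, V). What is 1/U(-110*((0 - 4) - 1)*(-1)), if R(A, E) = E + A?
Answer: -1/1306 ≈ -0.00076570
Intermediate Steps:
R(A, E) = A + E
U(V) = -206 + 2*V (U(V) = ((V - V)*sqrt(V) - 206) + (V + V) = (0*sqrt(V) - 206) + 2*V = (0 - 206) + 2*V = -206 + 2*V)
1/U(-110*((0 - 4) - 1)*(-1)) = 1/(-206 + 2*(-110*((0 - 4) - 1)*(-1))) = 1/(-206 + 2*(-110*(-4 - 1)*(-1))) = 1/(-206 + 2*(-(-550)*(-1))) = 1/(-206 + 2*(-110*5)) = 1/(-206 + 2*(-550)) = 1/(-206 - 1100) = 1/(-1306) = -1/1306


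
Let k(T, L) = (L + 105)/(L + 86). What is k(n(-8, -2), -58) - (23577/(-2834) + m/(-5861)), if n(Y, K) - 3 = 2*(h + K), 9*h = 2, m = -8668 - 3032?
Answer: 1860714697/232541036 ≈ 8.0017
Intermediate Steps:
m = -11700
h = 2/9 (h = (⅑)*2 = 2/9 ≈ 0.22222)
n(Y, K) = 31/9 + 2*K (n(Y, K) = 3 + 2*(2/9 + K) = 3 + (4/9 + 2*K) = 31/9 + 2*K)
k(T, L) = (105 + L)/(86 + L)
k(n(-8, -2), -58) - (23577/(-2834) + m/(-5861)) = (105 - 58)/(86 - 58) - (23577/(-2834) - 11700/(-5861)) = 47/28 - (23577*(-1/2834) - 11700*(-1/5861)) = (1/28)*47 - (-23577/2834 + 11700/5861) = 47/28 - 1*(-105026997/16610074) = 47/28 + 105026997/16610074 = 1860714697/232541036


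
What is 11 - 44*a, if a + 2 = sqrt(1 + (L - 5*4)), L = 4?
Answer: 99 - 44*I*sqrt(15) ≈ 99.0 - 170.41*I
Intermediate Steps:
a = -2 + I*sqrt(15) (a = -2 + sqrt(1 + (4 - 5*4)) = -2 + sqrt(1 + (4 - 20)) = -2 + sqrt(1 - 16) = -2 + sqrt(-15) = -2 + I*sqrt(15) ≈ -2.0 + 3.873*I)
11 - 44*a = 11 - 44*(-2 + I*sqrt(15)) = 11 + (88 - 44*I*sqrt(15)) = 99 - 44*I*sqrt(15)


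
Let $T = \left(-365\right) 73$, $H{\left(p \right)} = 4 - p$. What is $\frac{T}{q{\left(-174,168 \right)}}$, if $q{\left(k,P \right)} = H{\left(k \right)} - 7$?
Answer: $- \frac{26645}{171} \approx -155.82$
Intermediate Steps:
$T = -26645$
$q{\left(k,P \right)} = -3 - k$ ($q{\left(k,P \right)} = \left(4 - k\right) - 7 = -3 - k$)
$\frac{T}{q{\left(-174,168 \right)}} = - \frac{26645}{-3 - -174} = - \frac{26645}{-3 + 174} = - \frac{26645}{171}$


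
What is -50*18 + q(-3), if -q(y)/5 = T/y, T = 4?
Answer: -2680/3 ≈ -893.33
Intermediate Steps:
q(y) = -20/y
-50*18 + q(-3) = -50*18 - 20/(-3) = -900 - 20*(-⅓) = -900 + 20/3 = -2680/3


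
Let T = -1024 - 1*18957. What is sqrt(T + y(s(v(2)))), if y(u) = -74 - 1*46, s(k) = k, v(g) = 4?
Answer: I*sqrt(20101) ≈ 141.78*I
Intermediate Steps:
y(u) = -120 (y(u) = -74 - 46 = -120)
T = -19981 (T = -1024 - 18957 = -19981)
sqrt(T + y(s(v(2)))) = sqrt(-19981 - 120) = sqrt(-20101) = I*sqrt(20101)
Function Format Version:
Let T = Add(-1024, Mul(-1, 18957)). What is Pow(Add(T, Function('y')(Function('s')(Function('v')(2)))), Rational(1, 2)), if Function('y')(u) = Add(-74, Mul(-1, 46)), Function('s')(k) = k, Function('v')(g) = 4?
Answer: Mul(I, Pow(20101, Rational(1, 2))) ≈ Mul(141.78, I)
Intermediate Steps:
Function('y')(u) = -120 (Function('y')(u) = Add(-74, -46) = -120)
T = -19981 (T = Add(-1024, -18957) = -19981)
Pow(Add(T, Function('y')(Function('s')(Function('v')(2)))), Rational(1, 2)) = Pow(Add(-19981, -120), Rational(1, 2)) = Pow(-20101, Rational(1, 2)) = Mul(I, Pow(20101, Rational(1, 2)))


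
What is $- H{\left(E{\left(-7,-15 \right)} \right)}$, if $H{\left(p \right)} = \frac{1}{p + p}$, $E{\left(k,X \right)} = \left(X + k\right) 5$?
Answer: $\frac{1}{220} \approx 0.0045455$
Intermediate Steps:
$E{\left(k,X \right)} = 5 X + 5 k$
$H{\left(p \right)} = \frac{1}{2 p}$
$- H{\left(E{\left(-7,-15 \right)} \right)} = - \frac{1}{2 \left(5 \left(-15\right) + 5 \left(-7\right)\right)} = - \frac{1}{2 \left(-75 - 35\right)} = - \frac{1}{2 \left(-110\right)} = - \frac{-1}{2 \cdot 110} = \left(-1\right) \left(- \frac{1}{220}\right) = \frac{1}{220}$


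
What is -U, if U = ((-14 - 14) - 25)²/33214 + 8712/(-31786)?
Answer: 100036747/527870102 ≈ 0.18951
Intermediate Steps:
U = -100036747/527870102 (U = (-28 - 25)²*(1/33214) + 8712*(-1/31786) = (-53)²*(1/33214) - 4356/15893 = 2809*(1/33214) - 4356/15893 = 2809/33214 - 4356/15893 = -100036747/527870102 ≈ -0.18951)
-U = -1*(-100036747/527870102) = 100036747/527870102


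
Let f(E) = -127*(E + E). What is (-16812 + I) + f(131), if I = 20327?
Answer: -29759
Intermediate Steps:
f(E) = -254*E
(-16812 + I) + f(131) = (-16812 + 20327) - 254*131 = 3515 - 33274 = -29759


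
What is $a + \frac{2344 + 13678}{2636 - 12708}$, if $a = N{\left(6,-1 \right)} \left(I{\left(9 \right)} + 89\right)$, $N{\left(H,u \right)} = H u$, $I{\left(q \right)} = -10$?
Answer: $- \frac{2395075}{5036} \approx -475.59$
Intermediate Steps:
$a = -474$ ($a = 6 \left(-1\right) \left(-10 + 89\right) = \left(-6\right) 79 = -474$)
$a + \frac{2344 + 13678}{2636 - 12708} = -474 + \frac{2344 + 13678}{2636 - 12708} = -474 + \frac{16022}{-10072} = -474 + 16022 \left(- \frac{1}{10072}\right) = -474 - \frac{8011}{5036} = - \frac{2395075}{5036}$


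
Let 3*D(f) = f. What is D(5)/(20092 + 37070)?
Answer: 5/171486 ≈ 2.9157e-5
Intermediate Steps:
D(f) = f/3
D(5)/(20092 + 37070) = ((1/3)*5)/(20092 + 37070) = (5/3)/57162 = (5/3)*(1/57162) = 5/171486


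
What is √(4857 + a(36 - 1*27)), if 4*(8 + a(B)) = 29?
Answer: 5*√777/2 ≈ 69.687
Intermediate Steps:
a(B) = -¾ (a(B) = -8 + (¼)*29 = -8 + 29/4 = -¾)
√(4857 + a(36 - 1*27)) = √(4857 - ¾) = √(19425/4) = 5*√777/2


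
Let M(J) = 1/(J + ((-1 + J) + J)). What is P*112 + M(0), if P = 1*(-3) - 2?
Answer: -561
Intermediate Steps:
P = -5 (P = -3 - 2 = -5)
M(J) = 1/(-1 + 3*J) (M(J) = 1/(J + (-1 + 2*J)) = 1/(-1 + 3*J))
P*112 + M(0) = -5*112 + 1/(-1 + 3*0) = -560 + 1/(-1 + 0) = -560 + 1/(-1) = -560 - 1 = -561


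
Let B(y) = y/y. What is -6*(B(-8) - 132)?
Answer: 786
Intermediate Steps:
B(y) = 1
-6*(B(-8) - 132) = -6*(1 - 132) = -6*(-131) = 786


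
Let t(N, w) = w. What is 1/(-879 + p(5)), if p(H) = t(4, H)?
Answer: -1/874 ≈ -0.0011442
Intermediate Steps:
p(H) = H
1/(-879 + p(5)) = 1/(-879 + 5) = 1/(-874) = -1/874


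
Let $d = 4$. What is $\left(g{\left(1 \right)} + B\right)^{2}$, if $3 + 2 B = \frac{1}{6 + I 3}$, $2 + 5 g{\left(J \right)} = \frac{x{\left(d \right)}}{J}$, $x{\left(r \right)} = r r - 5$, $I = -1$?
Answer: $\frac{49}{225} \approx 0.21778$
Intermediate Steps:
$x{\left(r \right)} = -5 + r^{2}$ ($x{\left(r \right)} = r^{2} - 5 = -5 + r^{2}$)
$g{\left(J \right)} = - \frac{2}{5} + \frac{11}{5 J}$ ($g{\left(J \right)} = - \frac{2}{5} + \frac{\left(-5 + 4^{2}\right) \frac{1}{J}}{5} = - \frac{2}{5} + \frac{\left(-5 + 16\right) \frac{1}{J}}{5} = - \frac{2}{5} + \frac{11 \frac{1}{J}}{5} = - \frac{2}{5} + \frac{11}{5 J}$)
$B = - \frac{4}{3}$ ($B = - \frac{3}{2} + \frac{1}{2 \left(6 - 3\right)} = - \frac{3}{2} + \frac{1}{2 \cdot 3} = - \frac{3}{2} + \frac{1}{2} \cdot \frac{1}{3} = - \frac{3}{2} + \frac{1}{6} = - \frac{4}{3} \approx -1.3333$)
$\left(g{\left(1 \right)} + B\right)^{2} = \left(\frac{11 - 2}{5 \cdot 1} - \frac{4}{3}\right)^{2} = \left(\frac{1}{5} \cdot 1 \left(11 - 2\right) - \frac{4}{3}\right)^{2} = \left(\frac{1}{5} \cdot 1 \cdot 9 - \frac{4}{3}\right)^{2} = \left(\frac{9}{5} - \frac{4}{3}\right)^{2} = \left(\frac{7}{15}\right)^{2} = \frac{49}{225}$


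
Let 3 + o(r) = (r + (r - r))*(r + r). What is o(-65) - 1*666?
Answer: 7781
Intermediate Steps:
o(r) = -3 + 2*r² (o(r) = -3 + (r + (r - r))*(r + r) = -3 + (r + 0)*(2*r) = -3 + r*(2*r) = -3 + 2*r²)
o(-65) - 1*666 = (-3 + 2*(-65)²) - 1*666 = (-3 + 2*4225) - 666 = (-3 + 8450) - 666 = 8447 - 666 = 7781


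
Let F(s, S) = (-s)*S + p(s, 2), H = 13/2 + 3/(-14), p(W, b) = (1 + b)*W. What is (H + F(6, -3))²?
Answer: 87616/49 ≈ 1788.1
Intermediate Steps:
p(W, b) = W*(1 + b)
H = 44/7 (H = 13*(½) + 3*(-1/14) = 13/2 - 3/14 = 44/7 ≈ 6.2857)
F(s, S) = 3*s - S*s (F(s, S) = (-s)*S + s*(1 + 2) = -S*s + s*3 = -S*s + 3*s = 3*s - S*s)
(H + F(6, -3))² = (44/7 + 6*(3 - 1*(-3)))² = (44/7 + 6*(3 + 3))² = (44/7 + 6*6)² = (44/7 + 36)² = (296/7)² = 87616/49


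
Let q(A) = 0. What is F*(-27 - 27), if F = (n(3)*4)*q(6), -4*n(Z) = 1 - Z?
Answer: 0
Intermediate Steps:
n(Z) = -¼ + Z/4 (n(Z) = -(1 - Z)/4 = -¼ + Z/4)
F = 0 (F = ((-¼ + (¼)*3)*4)*0 = ((-¼ + ¾)*4)*0 = ((½)*4)*0 = 2*0 = 0)
F*(-27 - 27) = 0*(-27 - 27) = 0*(-54) = 0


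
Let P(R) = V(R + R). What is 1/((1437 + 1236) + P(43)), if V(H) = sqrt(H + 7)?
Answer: 891/2381612 - sqrt(93)/7144836 ≈ 0.00037277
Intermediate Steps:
V(H) = sqrt(7 + H)
P(R) = sqrt(7 + 2*R) (P(R) = sqrt(7 + (R + R)) = sqrt(7 + 2*R))
1/((1437 + 1236) + P(43)) = 1/((1437 + 1236) + sqrt(7 + 2*43)) = 1/(2673 + sqrt(7 + 86)) = 1/(2673 + sqrt(93))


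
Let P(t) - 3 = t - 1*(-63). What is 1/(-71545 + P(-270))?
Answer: -1/71749 ≈ -1.3937e-5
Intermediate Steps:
P(t) = 66 + t (P(t) = 3 + (t - 1*(-63)) = 3 + (t + 63) = 3 + (63 + t) = 66 + t)
1/(-71545 + P(-270)) = 1/(-71545 + (66 - 270)) = 1/(-71545 - 204) = 1/(-71749) = -1/71749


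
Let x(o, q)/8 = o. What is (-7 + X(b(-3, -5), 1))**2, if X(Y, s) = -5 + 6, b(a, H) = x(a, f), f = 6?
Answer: 36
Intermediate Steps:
x(o, q) = 8*o
b(a, H) = 8*a
X(Y, s) = 1
(-7 + X(b(-3, -5), 1))**2 = (-7 + 1)**2 = (-6)**2 = 36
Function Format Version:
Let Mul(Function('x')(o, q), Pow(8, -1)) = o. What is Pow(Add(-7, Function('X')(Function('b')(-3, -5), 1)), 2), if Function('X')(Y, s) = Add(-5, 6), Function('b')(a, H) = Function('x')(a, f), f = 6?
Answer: 36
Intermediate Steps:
Function('x')(o, q) = Mul(8, o)
Function('b')(a, H) = Mul(8, a)
Function('X')(Y, s) = 1
Pow(Add(-7, Function('X')(Function('b')(-3, -5), 1)), 2) = Pow(Add(-7, 1), 2) = Pow(-6, 2) = 36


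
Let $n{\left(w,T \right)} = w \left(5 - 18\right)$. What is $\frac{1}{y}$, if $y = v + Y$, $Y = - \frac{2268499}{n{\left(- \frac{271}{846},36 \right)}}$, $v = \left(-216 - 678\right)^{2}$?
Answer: $\frac{3523}{896558274} \approx 3.9295 \cdot 10^{-6}$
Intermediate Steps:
$v = 799236$ ($v = \left(-216 - 678\right)^{2} = \left(-894\right)^{2} = 799236$)
$n{\left(w,T \right)} = - 13 w$ ($n{\left(w,T \right)} = w \left(-13\right) = - 13 w$)
$Y = - \frac{1919150154}{3523}$ ($Y = - \frac{2268499}{\left(-13\right) \left(- \frac{271}{846}\right)} = - \frac{2268499}{\frac{3523}{846}} = \left(-2268499\right) \frac{846}{3523} = - \frac{1919150154}{3523} \approx -5.4475 \cdot 10^{5}$)
$y = \frac{896558274}{3523}$ ($y = 799236 - \frac{1919150154}{3523} = \frac{896558274}{3523} \approx 2.5449 \cdot 10^{5}$)
$\frac{1}{y} = \frac{1}{\frac{896558274}{3523}} = \frac{3523}{896558274}$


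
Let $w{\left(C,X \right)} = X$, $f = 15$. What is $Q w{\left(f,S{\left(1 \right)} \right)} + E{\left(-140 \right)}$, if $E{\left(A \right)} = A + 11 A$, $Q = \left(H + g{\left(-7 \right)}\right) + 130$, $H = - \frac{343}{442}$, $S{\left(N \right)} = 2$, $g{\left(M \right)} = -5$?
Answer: $- \frac{316373}{221} \approx -1431.6$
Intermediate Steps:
$H = - \frac{343}{442}$ ($H = \left(-343\right) \frac{1}{442} = - \frac{343}{442} \approx -0.77602$)
$Q = \frac{54907}{442}$ ($Q = \left(- \frac{343}{442} - 5\right) + 130 = - \frac{2553}{442} + 130 = \frac{54907}{442} \approx 124.22$)
$E{\left(A \right)} = 12 A$
$Q w{\left(f,S{\left(1 \right)} \right)} + E{\left(-140 \right)} = \frac{54907}{442} \cdot 2 + 12 \left(-140\right) = \frac{54907}{221} - 1680 = - \frac{316373}{221}$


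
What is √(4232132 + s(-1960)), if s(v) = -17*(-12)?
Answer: 4*√264521 ≈ 2057.3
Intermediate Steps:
s(v) = 204
√(4232132 + s(-1960)) = √(4232132 + 204) = √4232336 = 4*√264521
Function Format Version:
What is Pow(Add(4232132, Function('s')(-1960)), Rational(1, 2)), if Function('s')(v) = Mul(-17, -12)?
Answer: Mul(4, Pow(264521, Rational(1, 2))) ≈ 2057.3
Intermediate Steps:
Function('s')(v) = 204
Pow(Add(4232132, Function('s')(-1960)), Rational(1, 2)) = Pow(Add(4232132, 204), Rational(1, 2)) = Pow(4232336, Rational(1, 2)) = Mul(4, Pow(264521, Rational(1, 2)))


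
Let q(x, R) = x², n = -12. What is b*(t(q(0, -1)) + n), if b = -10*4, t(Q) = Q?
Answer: 480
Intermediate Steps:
b = -40
b*(t(q(0, -1)) + n) = -40*(0² - 12) = -40*(0 - 12) = -40*(-12) = 480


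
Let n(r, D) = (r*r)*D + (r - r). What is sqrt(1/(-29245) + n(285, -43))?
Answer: 2*I*sqrt(746795058649030)/29245 ≈ 1868.9*I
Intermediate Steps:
n(r, D) = D*r**2 (n(r, D) = r**2*D + 0 = D*r**2 + 0 = D*r**2)
sqrt(1/(-29245) + n(285, -43)) = sqrt(1/(-29245) - 43*285**2) = sqrt(-1/29245 - 43*81225) = sqrt(-1/29245 - 3492675) = sqrt(-102143280376/29245) = 2*I*sqrt(746795058649030)/29245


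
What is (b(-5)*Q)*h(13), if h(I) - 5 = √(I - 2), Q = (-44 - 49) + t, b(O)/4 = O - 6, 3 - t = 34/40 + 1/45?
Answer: 179927/9 + 179927*√11/45 ≈ 33253.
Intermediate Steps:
t = 383/180 (t = 3 - (34/40 + 1/45) = 3 - (34*(1/40) + 1*(1/45)) = 3 - (17/20 + 1/45) = 3 - 1*157/180 = 3 - 157/180 = 383/180 ≈ 2.1278)
b(O) = -24 + 4*O (b(O) = 4*(O - 6) = 4*(-6 + O) = -24 + 4*O)
Q = -16357/180 (Q = (-44 - 49) + 383/180 = -93 + 383/180 = -16357/180 ≈ -90.872)
h(I) = 5 + √(-2 + I) (h(I) = 5 + √(I - 2) = 5 + √(-2 + I))
(b(-5)*Q)*h(13) = ((-24 + 4*(-5))*(-16357/180))*(5 + √(-2 + 13)) = ((-24 - 20)*(-16357/180))*(5 + √11) = (-44*(-16357/180))*(5 + √11) = 179927*(5 + √11)/45 = 179927/9 + 179927*√11/45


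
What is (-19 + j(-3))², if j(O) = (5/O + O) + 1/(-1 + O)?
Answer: 82369/144 ≈ 572.01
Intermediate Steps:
j(O) = O + 1/(-1 + O) + 5/O (j(O) = (O + 5/O) + 1/(-1 + O) = O + 1/(-1 + O) + 5/O)
(-19 + j(-3))² = (-19 + (-5 + (-3)³ - 1*(-3)² + 6*(-3))/((-3)*(-1 - 3)))² = (-19 - ⅓*(-5 - 27 - 1*9 - 18)/(-4))² = (-19 - ⅓*(-¼)*(-5 - 27 - 9 - 18))² = (-19 - ⅓*(-¼)*(-59))² = (-19 - 59/12)² = (-287/12)² = 82369/144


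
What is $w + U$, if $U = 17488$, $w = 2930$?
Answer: $20418$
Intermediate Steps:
$w + U = 2930 + 17488 = 20418$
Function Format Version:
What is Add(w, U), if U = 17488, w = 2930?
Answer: 20418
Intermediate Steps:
Add(w, U) = Add(2930, 17488) = 20418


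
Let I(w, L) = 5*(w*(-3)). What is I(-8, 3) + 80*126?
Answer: 10200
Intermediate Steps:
I(w, L) = -15*w (I(w, L) = 5*(-3*w) = -15*w)
I(-8, 3) + 80*126 = -15*(-8) + 80*126 = 120 + 10080 = 10200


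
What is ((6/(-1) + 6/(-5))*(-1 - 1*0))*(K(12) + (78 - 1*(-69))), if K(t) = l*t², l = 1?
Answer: 10476/5 ≈ 2095.2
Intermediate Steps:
K(t) = t² (K(t) = 1*t² = t²)
((6/(-1) + 6/(-5))*(-1 - 1*0))*(K(12) + (78 - 1*(-69))) = ((6/(-1) + 6/(-5))*(-1 - 1*0))*(12² + (78 - 1*(-69))) = ((6*(-1) + 6*(-⅕))*(-1 + 0))*(144 + (78 + 69)) = ((-6 - 6/5)*(-1))*(144 + 147) = -36/5*(-1)*291 = (36/5)*291 = 10476/5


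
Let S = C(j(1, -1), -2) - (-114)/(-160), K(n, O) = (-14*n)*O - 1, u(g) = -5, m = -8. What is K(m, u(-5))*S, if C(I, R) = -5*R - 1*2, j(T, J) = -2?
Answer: -327063/80 ≈ -4088.3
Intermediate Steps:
K(n, O) = -1 - 14*O*n (K(n, O) = -14*O*n - 1 = -1 - 14*O*n)
C(I, R) = -2 - 5*R (C(I, R) = -5*R - 2 = -2 - 5*R)
S = 583/80 (S = (-2 - 5*(-2)) - (-114)/(-160) = (-2 + 10) - (-114)*(-1)/160 = 8 - 1*57/80 = 8 - 57/80 = 583/80 ≈ 7.2875)
K(m, u(-5))*S = (-1 - 14*(-5)*(-8))*(583/80) = (-1 - 560)*(583/80) = -561*583/80 = -327063/80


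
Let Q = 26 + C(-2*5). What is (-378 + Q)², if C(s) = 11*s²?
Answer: 559504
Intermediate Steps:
Q = 1126 (Q = 26 + 11*(-2*5)² = 26 + 11*(-10)² = 26 + 11*100 = 26 + 1100 = 1126)
(-378 + Q)² = (-378 + 1126)² = 748² = 559504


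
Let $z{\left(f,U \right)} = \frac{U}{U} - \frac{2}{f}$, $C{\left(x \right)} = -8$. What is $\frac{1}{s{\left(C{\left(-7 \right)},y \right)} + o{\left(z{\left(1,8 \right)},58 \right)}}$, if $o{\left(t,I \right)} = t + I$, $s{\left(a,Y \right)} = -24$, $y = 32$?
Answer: $\frac{1}{33} \approx 0.030303$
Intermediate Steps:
$z{\left(f,U \right)} = 1 - \frac{2}{f}$
$o{\left(t,I \right)} = I + t$
$\frac{1}{s{\left(C{\left(-7 \right)},y \right)} + o{\left(z{\left(1,8 \right)},58 \right)}} = \frac{1}{-24 + \left(58 + \frac{-2 + 1}{1}\right)} = \frac{1}{-24 + \left(58 + 1 \left(-1\right)\right)} = \frac{1}{-24 + \left(58 - 1\right)} = \frac{1}{-24 + 57} = \frac{1}{33}$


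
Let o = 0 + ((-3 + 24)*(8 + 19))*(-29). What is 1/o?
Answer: -1/16443 ≈ -6.0816e-5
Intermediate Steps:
o = -16443 (o = 0 + (21*27)*(-29) = 0 + 567*(-29) = 0 - 16443 = -16443)
1/o = 1/(-16443) = -1/16443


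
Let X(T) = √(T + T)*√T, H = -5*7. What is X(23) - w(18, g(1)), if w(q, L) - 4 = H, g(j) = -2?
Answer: 31 + 23*√2 ≈ 63.527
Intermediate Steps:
H = -35
w(q, L) = -31 (w(q, L) = 4 - 35 = -31)
X(T) = T*√2 (X(T) = √(2*T)*√T = (√2*√T)*√T = T*√2)
X(23) - w(18, g(1)) = 23*√2 - 1*(-31) = 23*√2 + 31 = 31 + 23*√2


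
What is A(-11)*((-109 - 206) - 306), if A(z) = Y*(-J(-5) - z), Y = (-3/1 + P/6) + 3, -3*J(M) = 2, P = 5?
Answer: -12075/2 ≈ -6037.5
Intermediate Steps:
J(M) = -2/3 (J(M) = -1/3*2 = -2/3)
Y = 5/6 (Y = (-3/1 + 5/6) + 3 = (-3*1 + 5*(1/6)) + 3 = (-3 + 5/6) + 3 = -13/6 + 3 = 5/6 ≈ 0.83333)
A(z) = 5/9 - 5*z/6 (A(z) = 5*(-1*(-2/3) - z)/6 = 5*(2/3 - z)/6 = 5/9 - 5*z/6)
A(-11)*((-109 - 206) - 306) = (5/9 - 5/6*(-11))*((-109 - 206) - 306) = (5/9 + 55/6)*(-315 - 306) = (175/18)*(-621) = -12075/2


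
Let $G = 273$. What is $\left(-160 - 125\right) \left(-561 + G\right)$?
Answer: $82080$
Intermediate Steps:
$\left(-160 - 125\right) \left(-561 + G\right) = \left(-160 - 125\right) \left(-561 + 273\right) = \left(-285\right) \left(-288\right) = 82080$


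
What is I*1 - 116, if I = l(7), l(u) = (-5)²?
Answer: -91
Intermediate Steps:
l(u) = 25
I = 25
I*1 - 116 = 25*1 - 116 = 25 - 116 = -91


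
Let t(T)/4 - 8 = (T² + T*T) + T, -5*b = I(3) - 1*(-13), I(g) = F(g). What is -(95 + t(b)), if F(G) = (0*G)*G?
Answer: -4267/25 ≈ -170.68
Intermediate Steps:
F(G) = 0 (F(G) = 0*G = 0)
I(g) = 0
b = -13/5 (b = -(0 - 1*(-13))/5 = -(0 + 13)/5 = -⅕*13 = -13/5 ≈ -2.6000)
t(T) = 32 + 4*T + 8*T² (t(T) = 32 + 4*((T² + T*T) + T) = 32 + 4*((T² + T²) + T) = 32 + 4*(2*T² + T) = 32 + 4*(T + 2*T²) = 32 + (4*T + 8*T²) = 32 + 4*T + 8*T²)
-(95 + t(b)) = -(95 + (32 + 4*(-13/5) + 8*(-13/5)²)) = -(95 + (32 - 52/5 + 8*(169/25))) = -(95 + (32 - 52/5 + 1352/25)) = -(95 + 1892/25) = -1*4267/25 = -4267/25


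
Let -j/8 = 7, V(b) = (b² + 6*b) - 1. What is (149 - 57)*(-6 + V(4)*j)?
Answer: -201480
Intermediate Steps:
V(b) = -1 + b² + 6*b
j = -56 (j = -8*7 = -56)
(149 - 57)*(-6 + V(4)*j) = (149 - 57)*(-6 + (-1 + 4² + 6*4)*(-56)) = 92*(-6 + (-1 + 16 + 24)*(-56)) = 92*(-6 + 39*(-56)) = 92*(-6 - 2184) = 92*(-2190) = -201480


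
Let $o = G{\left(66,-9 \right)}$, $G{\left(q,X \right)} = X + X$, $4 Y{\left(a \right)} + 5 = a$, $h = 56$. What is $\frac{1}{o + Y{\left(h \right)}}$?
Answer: $- \frac{4}{21} \approx -0.19048$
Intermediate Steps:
$Y{\left(a \right)} = - \frac{5}{4} + \frac{a}{4}$
$G{\left(q,X \right)} = 2 X$
$o = -18$ ($o = 2 \left(-9\right) = -18$)
$\frac{1}{o + Y{\left(h \right)}} = \frac{1}{-18 + \left(- \frac{5}{4} + \frac{1}{4} \cdot 56\right)} = \frac{1}{-18 + \left(- \frac{5}{4} + 14\right)} = \frac{1}{-18 + \frac{51}{4}} = \frac{1}{- \frac{21}{4}} = - \frac{4}{21}$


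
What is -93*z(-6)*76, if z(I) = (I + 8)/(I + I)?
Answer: 1178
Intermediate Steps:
z(I) = (8 + I)/(2*I) (z(I) = (8 + I)/((2*I)) = (8 + I)*(1/(2*I)) = (8 + I)/(2*I))
-93*z(-6)*76 = -93*(8 - 6)/(2*(-6))*76 = -93*(-1)*2/(2*6)*76 = -93*(-1/6)*76 = (31/2)*76 = 1178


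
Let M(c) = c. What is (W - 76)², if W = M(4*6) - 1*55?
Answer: 11449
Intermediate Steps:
W = -31 (W = 4*6 - 1*55 = 24 - 55 = -31)
(W - 76)² = (-31 - 76)² = (-107)² = 11449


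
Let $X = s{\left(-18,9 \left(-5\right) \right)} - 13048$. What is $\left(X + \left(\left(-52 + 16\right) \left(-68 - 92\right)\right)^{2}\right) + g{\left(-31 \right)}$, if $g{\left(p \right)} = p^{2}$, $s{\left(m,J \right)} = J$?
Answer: $33165468$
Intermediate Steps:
$X = -13093$ ($X = 9 \left(-5\right) - 13048 = -45 - 13048 = -13093$)
$\left(X + \left(\left(-52 + 16\right) \left(-68 - 92\right)\right)^{2}\right) + g{\left(-31 \right)} = \left(-13093 + \left(\left(-52 + 16\right) \left(-68 - 92\right)\right)^{2}\right) + \left(-31\right)^{2} = \left(-13093 + \left(\left(-36\right) \left(-160\right)\right)^{2}\right) + 961 = \left(-13093 + 5760^{2}\right) + 961 = \left(-13093 + 33177600\right) + 961 = 33164507 + 961 = 33165468$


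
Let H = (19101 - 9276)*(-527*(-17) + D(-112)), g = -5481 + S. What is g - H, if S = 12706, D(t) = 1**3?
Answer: -88024775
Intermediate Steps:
D(t) = 1
g = 7225 (g = -5481 + 12706 = 7225)
H = 88032000 (H = (19101 - 9276)*(-527*(-17) + 1) = 9825*(8959 + 1) = 9825*8960 = 88032000)
g - H = 7225 - 1*88032000 = 7225 - 88032000 = -88024775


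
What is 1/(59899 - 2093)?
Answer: 1/57806 ≈ 1.7299e-5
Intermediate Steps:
1/(59899 - 2093) = 1/57806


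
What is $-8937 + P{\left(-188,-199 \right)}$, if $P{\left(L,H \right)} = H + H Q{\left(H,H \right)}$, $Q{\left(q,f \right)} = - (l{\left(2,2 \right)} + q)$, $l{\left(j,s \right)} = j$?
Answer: $-48339$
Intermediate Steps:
$Q{\left(q,f \right)} = -2 - q$ ($Q{\left(q,f \right)} = - (2 + q) = -2 - q$)
$P{\left(L,H \right)} = H + H \left(-2 - H\right)$
$-8937 + P{\left(-188,-199 \right)} = -8937 - - 199 \left(1 - 199\right) = -8937 - \left(-199\right) \left(-198\right) = -8937 - 39402 = -48339$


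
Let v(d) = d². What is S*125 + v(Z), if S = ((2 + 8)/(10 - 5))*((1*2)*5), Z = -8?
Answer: 2564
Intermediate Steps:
S = 20 (S = (10/5)*(2*5) = (10*(⅕))*10 = 2*10 = 20)
S*125 + v(Z) = 20*125 + (-8)² = 2500 + 64 = 2564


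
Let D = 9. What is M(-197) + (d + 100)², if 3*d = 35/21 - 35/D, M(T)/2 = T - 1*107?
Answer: 6739168/729 ≈ 9244.4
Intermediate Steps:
M(T) = -214 + 2*T (M(T) = 2*(T - 1*107) = 2*(T - 107) = 2*(-107 + T) = -214 + 2*T)
d = -20/27 (d = (35/21 - 35/9)/3 = (35*(1/21) - 35*⅑)/3 = (5/3 - 35/9)/3 = (⅓)*(-20/9) = -20/27 ≈ -0.74074)
M(-197) + (d + 100)² = (-214 + 2*(-197)) + (-20/27 + 100)² = (-214 - 394) + (2680/27)² = -608 + 7182400/729 = 6739168/729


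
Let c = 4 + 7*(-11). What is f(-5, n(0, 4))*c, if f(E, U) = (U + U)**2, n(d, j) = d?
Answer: 0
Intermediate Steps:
f(E, U) = 4*U**2 (f(E, U) = (2*U)**2 = 4*U**2)
c = -73 (c = 4 - 77 = -73)
f(-5, n(0, 4))*c = (4*0**2)*(-73) = (4*0)*(-73) = 0*(-73) = 0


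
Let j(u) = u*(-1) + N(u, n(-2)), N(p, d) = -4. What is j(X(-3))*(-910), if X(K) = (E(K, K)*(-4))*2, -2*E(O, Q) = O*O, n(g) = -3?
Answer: 36400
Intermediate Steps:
E(O, Q) = -O**2/2 (E(O, Q) = -O*O/2 = -O**2/2)
X(K) = 4*K**2 (X(K) = (-K**2/2*(-4))*2 = (2*K**2)*2 = 4*K**2)
j(u) = -4 - u (j(u) = u*(-1) - 4 = -u - 4 = -4 - u)
j(X(-3))*(-910) = (-4 - 4*(-3)**2)*(-910) = (-4 - 4*9)*(-910) = (-4 - 1*36)*(-910) = (-4 - 36)*(-910) = -40*(-910) = 36400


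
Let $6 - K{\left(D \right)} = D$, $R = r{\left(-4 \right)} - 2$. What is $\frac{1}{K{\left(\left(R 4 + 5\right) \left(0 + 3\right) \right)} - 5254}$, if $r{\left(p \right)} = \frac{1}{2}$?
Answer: $- \frac{1}{5245} \approx -0.00019066$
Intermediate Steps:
$r{\left(p \right)} = \frac{1}{2}$
$R = - \frac{3}{2}$ ($R = \frac{1}{2} - 2 = - \frac{3}{2} \approx -1.5$)
$K{\left(D \right)} = 6 - D$
$\frac{1}{K{\left(\left(R 4 + 5\right) \left(0 + 3\right) \right)} - 5254} = \frac{1}{\left(6 - \left(\left(- \frac{3}{2}\right) 4 + 5\right) \left(0 + 3\right)\right) - 5254} = \frac{1}{\left(6 - \left(-6 + 5\right) 3\right) - 5254} = \frac{1}{\left(6 - \left(-1\right) 3\right) - 5254} = \frac{1}{\left(6 - -3\right) - 5254} = \frac{1}{\left(6 + 3\right) - 5254} = \frac{1}{9 - 5254} = \frac{1}{-5245} = - \frac{1}{5245}$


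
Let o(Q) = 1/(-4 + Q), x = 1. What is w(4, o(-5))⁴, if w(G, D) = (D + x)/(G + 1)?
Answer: 4096/4100625 ≈ 0.00099887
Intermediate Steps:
w(G, D) = (1 + D)/(1 + G) (w(G, D) = (D + 1)/(G + 1) = (1 + D)/(1 + G))
w(4, o(-5))⁴ = ((1 + 1/(-4 - 5))/(1 + 4))⁴ = ((1 + 1/(-9))/5)⁴ = ((1 - ⅑)/5)⁴ = ((⅕)*(8/9))⁴ = (8/45)⁴ = 4096/4100625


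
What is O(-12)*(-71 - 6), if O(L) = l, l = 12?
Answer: -924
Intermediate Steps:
O(L) = 12
O(-12)*(-71 - 6) = 12*(-71 - 6) = 12*(-77) = -924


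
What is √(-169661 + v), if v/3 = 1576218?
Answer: √4558993 ≈ 2135.2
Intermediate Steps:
v = 4728654 (v = 3*1576218 = 4728654)
√(-169661 + v) = √(-169661 + 4728654) = √4558993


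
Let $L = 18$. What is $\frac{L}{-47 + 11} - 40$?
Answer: $- \frac{81}{2} \approx -40.5$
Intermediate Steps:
$\frac{L}{-47 + 11} - 40 = \frac{18}{-47 + 11} - 40 = \frac{18}{-36} - 40 = 18 \left(- \frac{1}{36}\right) - 40 = - \frac{1}{2} - 40 = - \frac{81}{2}$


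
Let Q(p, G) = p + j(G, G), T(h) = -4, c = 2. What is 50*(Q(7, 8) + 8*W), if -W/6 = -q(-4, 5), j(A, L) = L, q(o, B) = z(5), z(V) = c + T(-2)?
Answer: -4050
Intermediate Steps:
z(V) = -2 (z(V) = 2 - 4 = -2)
q(o, B) = -2
W = -12 (W = -(-6)*(-2) = -6*2 = -12)
Q(p, G) = G + p (Q(p, G) = p + G = G + p)
50*(Q(7, 8) + 8*W) = 50*((8 + 7) + 8*(-12)) = 50*(15 - 96) = 50*(-81) = -4050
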